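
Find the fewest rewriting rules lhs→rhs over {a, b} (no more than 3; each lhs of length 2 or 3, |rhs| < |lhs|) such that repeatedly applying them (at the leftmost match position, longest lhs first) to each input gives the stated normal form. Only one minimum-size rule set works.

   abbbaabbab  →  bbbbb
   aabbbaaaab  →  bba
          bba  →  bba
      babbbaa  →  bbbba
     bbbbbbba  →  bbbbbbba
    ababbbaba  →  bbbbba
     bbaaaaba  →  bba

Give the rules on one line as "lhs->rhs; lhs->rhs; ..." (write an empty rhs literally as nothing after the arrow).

  | abbbaabbab => bbbaabbab => bbbabab => bbbbab => bbbbb
  | aabbbaaaab => abbaaaab => bbaaaab => bbaaab => bbaab => bba
  | bba
  | babbbaa => bbbbaa => bbbba

aa->a; aab->a; ab->b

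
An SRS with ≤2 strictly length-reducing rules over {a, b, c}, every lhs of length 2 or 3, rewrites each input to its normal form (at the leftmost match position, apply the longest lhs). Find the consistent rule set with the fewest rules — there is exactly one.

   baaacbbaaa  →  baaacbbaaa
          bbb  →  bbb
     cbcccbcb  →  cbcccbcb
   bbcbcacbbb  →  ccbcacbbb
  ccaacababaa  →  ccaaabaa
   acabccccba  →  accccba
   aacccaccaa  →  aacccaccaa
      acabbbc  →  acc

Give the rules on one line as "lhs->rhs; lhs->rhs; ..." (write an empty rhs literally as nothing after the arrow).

  | baaacbbaaa
  | bbb
  | cbcccbcb
  | bbcbcacbbb => ccbcacbbb

bbc->cc; cab->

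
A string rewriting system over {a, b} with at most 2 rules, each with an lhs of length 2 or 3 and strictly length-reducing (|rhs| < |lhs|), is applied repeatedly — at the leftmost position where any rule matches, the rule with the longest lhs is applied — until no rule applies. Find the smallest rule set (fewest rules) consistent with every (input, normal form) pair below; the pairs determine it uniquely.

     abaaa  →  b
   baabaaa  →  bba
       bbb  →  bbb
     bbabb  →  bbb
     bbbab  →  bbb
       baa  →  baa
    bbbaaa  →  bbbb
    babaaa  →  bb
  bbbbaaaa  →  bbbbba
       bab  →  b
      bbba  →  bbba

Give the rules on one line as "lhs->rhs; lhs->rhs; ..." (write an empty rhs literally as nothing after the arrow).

aaa->b; ab->

  | abaaa => aaa => b
  | baabaaa => baaaa => bba
  | bbb
  | bbabb => bbb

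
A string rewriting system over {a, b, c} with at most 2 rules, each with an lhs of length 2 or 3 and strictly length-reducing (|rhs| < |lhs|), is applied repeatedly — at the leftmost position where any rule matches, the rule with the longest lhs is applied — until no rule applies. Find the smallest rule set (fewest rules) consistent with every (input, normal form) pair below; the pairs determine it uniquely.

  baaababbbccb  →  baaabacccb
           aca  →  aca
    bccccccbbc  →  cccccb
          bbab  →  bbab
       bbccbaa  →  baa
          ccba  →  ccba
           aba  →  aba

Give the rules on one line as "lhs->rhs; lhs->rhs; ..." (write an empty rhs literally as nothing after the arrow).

bbb->c; bc->

  | baaababbbccb => baaabacccb
  | aca
  | bccccccbbc => cccccbbc => cccccb
  | bbab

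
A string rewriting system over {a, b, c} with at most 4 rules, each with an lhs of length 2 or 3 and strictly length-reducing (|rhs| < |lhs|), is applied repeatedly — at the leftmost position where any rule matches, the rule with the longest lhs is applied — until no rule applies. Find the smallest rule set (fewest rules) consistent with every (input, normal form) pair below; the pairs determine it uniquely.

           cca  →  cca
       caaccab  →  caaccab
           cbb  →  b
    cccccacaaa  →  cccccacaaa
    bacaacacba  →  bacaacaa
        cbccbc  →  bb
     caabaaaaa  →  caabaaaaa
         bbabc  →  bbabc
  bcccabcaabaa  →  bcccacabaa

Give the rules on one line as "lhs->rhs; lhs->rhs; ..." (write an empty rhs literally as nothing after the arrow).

  | cca
  | caaccab
  | cbb => b
  | cccccacaaa

bca->c; cb->; cbc->b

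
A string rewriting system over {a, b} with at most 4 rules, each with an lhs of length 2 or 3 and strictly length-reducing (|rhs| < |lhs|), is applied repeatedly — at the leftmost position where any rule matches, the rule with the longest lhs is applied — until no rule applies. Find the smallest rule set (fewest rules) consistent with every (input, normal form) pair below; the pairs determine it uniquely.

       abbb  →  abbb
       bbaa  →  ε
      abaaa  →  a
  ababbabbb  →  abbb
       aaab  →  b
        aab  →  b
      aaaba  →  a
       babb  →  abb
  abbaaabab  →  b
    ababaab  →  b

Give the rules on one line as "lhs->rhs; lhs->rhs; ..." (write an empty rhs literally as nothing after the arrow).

aa->; aaa->; ba->a

  | abbb
  | bbaa => baa => aa => ε
  | abaaa => aaaa => a
  | ababbabbb => aabbabbb => bbabbb => babbb => abbb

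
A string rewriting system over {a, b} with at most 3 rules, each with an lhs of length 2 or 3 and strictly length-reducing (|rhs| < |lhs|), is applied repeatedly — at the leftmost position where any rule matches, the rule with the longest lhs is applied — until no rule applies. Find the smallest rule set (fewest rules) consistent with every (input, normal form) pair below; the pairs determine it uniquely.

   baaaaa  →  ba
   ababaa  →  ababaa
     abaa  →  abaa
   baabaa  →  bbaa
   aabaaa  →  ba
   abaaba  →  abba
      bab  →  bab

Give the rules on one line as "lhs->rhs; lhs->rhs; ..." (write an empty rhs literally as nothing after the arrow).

aaa->a; aab->b

  | baaaaa => baaa => ba
  | ababaa
  | abaa
  | baabaa => bbaa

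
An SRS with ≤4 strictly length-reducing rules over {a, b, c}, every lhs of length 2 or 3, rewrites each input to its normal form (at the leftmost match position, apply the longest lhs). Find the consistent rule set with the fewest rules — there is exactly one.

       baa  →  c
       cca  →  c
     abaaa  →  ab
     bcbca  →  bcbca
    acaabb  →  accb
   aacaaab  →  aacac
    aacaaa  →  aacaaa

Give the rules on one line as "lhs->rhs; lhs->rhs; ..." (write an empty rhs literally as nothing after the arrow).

  | baa => c
  | cca => c
  | abaaa => abaa => aba => ab
  | bcbca

aab->c; aba->ab; baa->c; cca->c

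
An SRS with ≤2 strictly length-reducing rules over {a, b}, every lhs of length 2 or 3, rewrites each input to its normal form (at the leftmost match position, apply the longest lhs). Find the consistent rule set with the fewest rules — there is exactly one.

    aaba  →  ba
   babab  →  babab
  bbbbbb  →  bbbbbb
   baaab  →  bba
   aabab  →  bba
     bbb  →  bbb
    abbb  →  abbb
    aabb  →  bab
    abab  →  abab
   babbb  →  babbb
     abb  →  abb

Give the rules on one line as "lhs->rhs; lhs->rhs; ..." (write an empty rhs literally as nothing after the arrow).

aa->a; aab->ba

  | aaba => baa => ba
  | babab
  | bbbbbb
  | baaab => baab => bba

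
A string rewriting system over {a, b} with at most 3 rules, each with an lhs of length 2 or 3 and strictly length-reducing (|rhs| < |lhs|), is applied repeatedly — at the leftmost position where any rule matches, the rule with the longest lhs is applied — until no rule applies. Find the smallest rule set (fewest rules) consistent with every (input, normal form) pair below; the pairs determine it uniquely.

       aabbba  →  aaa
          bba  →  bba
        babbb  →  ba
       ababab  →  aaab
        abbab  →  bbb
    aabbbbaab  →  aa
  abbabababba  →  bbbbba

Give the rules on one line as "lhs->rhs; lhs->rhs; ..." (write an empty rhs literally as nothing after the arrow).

  | aabbba => ababa => aaa
  | bba
  | babbb => abb => ba
  | ababab => aaab

abb->ba; baa->bb; bab->a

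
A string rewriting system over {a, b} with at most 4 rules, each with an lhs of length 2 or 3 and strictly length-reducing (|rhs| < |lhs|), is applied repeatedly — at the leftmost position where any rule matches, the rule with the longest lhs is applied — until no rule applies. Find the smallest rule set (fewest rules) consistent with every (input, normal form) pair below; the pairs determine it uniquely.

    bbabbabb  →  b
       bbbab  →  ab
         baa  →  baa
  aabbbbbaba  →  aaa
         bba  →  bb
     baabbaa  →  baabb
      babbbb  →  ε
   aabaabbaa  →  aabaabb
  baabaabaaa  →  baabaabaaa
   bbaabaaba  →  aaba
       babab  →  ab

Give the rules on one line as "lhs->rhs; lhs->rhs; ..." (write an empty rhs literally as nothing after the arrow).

  | bbabbabb => bbbbabb => babb => b
  | bbbab => ab
  | baa
  | aabbbbbaba => aabbaba => aabbba => aaa

bab->; bba->bb; bbb->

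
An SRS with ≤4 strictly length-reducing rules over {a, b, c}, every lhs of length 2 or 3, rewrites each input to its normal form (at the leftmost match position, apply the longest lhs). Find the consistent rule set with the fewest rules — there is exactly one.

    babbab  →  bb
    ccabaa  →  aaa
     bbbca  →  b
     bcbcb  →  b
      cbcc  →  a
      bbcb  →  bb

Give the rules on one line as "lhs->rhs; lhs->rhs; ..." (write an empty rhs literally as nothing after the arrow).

ba->; bc->; cc->a

  | babbab => bbab => bb
  | ccabaa => aabaa => aaa
  | bbbca => bba => b
  | bcbcb => bcb => b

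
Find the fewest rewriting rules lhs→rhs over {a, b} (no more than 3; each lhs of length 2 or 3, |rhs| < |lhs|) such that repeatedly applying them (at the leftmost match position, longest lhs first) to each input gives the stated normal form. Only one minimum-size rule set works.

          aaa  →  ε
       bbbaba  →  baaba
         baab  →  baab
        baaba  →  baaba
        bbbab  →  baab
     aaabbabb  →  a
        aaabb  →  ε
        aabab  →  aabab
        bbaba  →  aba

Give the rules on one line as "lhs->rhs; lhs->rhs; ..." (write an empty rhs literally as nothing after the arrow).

aaa->; bb->; bbb->ba

  | aaa => ε
  | bbbaba => baaba
  | baab
  | baaba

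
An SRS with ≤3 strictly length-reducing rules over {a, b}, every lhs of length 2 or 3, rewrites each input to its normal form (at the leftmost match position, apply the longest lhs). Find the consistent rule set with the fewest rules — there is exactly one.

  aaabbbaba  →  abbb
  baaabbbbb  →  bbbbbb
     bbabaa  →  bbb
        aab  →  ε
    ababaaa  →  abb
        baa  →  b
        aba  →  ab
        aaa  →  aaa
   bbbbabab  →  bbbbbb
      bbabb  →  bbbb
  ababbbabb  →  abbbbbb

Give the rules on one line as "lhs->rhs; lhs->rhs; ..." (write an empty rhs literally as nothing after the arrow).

aab->; ba->b

  | aaabbbaba => abbaba => abbba => abbb
  | baaabbbbb => baabbbbb => babbbbb => bbbbbb
  | bbabaa => bbbaa => bbba => bbb
  | aab => ε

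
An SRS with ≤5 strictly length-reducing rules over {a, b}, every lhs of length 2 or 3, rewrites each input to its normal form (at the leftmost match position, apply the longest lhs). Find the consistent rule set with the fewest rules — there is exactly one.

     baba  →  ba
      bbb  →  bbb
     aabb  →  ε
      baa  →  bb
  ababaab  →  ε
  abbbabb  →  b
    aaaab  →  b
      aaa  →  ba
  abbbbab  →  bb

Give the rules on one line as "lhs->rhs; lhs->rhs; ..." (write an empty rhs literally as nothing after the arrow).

  | baba => ba
  | bbb
  | aabb => abb => ε
  | baa => bb

aa->b; aab->ab; ab->; abb->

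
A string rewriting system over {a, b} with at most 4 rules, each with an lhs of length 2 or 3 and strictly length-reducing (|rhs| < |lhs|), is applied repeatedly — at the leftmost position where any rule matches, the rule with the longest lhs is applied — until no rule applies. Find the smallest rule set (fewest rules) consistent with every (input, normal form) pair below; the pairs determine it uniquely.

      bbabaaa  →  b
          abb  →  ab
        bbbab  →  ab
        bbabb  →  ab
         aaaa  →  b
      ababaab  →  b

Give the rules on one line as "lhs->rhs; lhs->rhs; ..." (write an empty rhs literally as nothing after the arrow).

aa->b; ba->a; bb->b

  | bbabaaa => babaaa => abaaa => aaaa => baa => aa => b
  | abb => ab
  | bbbab => bbab => bab => ab
  | bbabb => babb => abb => ab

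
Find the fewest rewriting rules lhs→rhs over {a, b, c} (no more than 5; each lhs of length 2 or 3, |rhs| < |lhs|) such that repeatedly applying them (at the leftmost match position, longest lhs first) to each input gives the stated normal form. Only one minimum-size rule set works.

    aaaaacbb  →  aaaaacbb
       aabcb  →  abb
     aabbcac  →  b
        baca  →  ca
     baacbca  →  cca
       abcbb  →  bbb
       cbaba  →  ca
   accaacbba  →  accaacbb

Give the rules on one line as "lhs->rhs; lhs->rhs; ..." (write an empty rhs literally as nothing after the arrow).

abc->b; ba->b; bab->; bc->c

  | aaaaacbb
  | aabcb => abb
  | aabbcac => aabcac => abac => abc => b
  | baca => bca => ca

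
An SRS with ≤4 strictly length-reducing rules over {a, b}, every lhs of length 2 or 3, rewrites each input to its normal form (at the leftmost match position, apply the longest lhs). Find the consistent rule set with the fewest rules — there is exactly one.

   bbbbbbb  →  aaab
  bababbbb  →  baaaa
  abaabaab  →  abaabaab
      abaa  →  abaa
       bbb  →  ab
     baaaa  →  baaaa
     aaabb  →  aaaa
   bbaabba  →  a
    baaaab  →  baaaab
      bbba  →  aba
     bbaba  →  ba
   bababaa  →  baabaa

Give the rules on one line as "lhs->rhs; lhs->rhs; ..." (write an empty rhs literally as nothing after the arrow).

bab->ba; bb->a; bba->

  | bbbbbbb => abbbbb => aabbb => aaab
  | bababbbb => baabbbb => baaabb => baaaa
  | abaabaab
  | abaa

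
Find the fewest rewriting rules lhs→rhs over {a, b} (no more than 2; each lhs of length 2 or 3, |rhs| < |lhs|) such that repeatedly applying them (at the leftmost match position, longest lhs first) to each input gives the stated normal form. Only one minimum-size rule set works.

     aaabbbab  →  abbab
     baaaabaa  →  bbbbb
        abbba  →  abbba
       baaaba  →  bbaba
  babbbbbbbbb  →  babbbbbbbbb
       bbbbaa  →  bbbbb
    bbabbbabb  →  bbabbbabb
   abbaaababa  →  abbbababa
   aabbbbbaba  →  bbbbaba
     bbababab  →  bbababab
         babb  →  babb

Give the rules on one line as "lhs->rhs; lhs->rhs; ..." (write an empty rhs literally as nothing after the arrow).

  | aaabbbab => abbab
  | baaaabaa => bbaabaa => bbbbaa => bbbbb
  | abbba
  | baaaba => bbaba

aab->; baa->bb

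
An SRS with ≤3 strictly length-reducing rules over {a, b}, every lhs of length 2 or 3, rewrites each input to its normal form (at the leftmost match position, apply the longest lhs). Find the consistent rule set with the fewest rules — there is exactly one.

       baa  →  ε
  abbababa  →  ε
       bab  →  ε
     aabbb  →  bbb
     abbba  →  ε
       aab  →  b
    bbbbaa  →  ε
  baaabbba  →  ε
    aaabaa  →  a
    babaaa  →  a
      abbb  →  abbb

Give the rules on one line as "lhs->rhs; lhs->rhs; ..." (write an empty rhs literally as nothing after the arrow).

  | baa => aa => ε
  | abbababa => ababa => aa => ε
  | bab => ε
  | aabbb => bbb

aa->; ba->a; bab->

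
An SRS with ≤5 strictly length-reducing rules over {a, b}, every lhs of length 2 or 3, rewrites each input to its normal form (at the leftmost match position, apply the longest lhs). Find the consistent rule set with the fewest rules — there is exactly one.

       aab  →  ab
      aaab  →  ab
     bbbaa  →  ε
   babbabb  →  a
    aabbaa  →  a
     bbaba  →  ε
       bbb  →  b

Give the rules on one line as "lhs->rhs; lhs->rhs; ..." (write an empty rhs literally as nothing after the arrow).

  | aab => ab
  | aaab => ab
  | bbbaa => baa => aa => ε
  | babbabb => abbabb => aabb => abb => a

aa->; aab->ab; ba->a; bb->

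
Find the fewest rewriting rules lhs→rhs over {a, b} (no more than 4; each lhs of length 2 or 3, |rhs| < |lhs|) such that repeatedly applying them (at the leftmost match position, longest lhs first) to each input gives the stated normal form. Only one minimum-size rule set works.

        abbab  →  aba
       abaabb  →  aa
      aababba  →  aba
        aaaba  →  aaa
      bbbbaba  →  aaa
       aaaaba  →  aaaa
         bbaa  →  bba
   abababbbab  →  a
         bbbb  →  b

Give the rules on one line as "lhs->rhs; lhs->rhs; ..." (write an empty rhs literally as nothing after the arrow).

aab->a; baa->ba; bab->aa; bbb->

  | abbab => abaa => aba
  | abaabb => ababb => aaab => aa
  | aababba => aabba => aba
  | aaaba => aaa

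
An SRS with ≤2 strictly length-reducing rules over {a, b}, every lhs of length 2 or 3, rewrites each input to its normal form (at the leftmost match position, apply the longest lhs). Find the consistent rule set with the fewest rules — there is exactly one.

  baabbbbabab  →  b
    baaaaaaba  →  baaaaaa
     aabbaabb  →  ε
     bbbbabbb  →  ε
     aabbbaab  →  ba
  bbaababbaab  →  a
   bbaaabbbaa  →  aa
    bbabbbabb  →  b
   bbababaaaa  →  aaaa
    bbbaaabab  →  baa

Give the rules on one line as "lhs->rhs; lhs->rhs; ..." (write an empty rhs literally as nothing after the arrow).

ab->; bb->

  | baabbbbabab => babbbabab => bbbabab => babab => bab => b
  | baaaaaaba => baaaaaa
  | aabbaabb => abaabb => aabb => ab => ε
  | bbbbabbb => bbabbb => abbb => bb => ε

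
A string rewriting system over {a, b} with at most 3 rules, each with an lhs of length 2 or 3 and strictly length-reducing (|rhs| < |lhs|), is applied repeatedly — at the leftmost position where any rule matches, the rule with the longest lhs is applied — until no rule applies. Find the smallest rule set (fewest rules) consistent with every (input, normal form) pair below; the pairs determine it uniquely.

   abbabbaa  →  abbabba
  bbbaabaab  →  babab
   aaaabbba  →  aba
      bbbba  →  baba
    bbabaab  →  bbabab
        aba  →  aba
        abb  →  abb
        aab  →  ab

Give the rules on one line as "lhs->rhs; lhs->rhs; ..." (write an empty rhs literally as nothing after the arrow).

  | abbabbaa => abbabba
  | bbbaabaab => baaabaab => baabaab => babaab => babab
  | aaaabbba => aaabbba => aabbba => abbba => abaa => aba
  | bbbba => baba

aa->a; bbb->ba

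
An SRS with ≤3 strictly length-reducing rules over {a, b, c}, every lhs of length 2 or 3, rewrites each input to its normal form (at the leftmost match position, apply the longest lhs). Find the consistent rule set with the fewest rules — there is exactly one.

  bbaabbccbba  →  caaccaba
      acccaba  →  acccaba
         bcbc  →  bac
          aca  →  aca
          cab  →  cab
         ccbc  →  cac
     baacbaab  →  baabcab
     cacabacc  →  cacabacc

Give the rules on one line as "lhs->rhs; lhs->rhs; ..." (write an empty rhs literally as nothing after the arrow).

bb->c; cb->a; cba->bc

  | bbaabbccbba => caabbccbba => caacccbba => caaccaba
  | acccaba
  | bcbc => bac
  | aca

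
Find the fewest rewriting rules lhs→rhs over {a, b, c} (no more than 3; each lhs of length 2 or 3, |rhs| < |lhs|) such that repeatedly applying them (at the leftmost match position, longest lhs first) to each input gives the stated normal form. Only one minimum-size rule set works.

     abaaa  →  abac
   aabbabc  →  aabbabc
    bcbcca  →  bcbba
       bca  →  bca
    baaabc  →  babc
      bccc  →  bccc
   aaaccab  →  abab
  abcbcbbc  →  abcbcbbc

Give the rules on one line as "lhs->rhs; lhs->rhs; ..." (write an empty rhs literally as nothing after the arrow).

aaa->ac; acb->ab; cca->ba

  | abaaa => abac
  | aabbabc
  | bcbcca => bcbba
  | bca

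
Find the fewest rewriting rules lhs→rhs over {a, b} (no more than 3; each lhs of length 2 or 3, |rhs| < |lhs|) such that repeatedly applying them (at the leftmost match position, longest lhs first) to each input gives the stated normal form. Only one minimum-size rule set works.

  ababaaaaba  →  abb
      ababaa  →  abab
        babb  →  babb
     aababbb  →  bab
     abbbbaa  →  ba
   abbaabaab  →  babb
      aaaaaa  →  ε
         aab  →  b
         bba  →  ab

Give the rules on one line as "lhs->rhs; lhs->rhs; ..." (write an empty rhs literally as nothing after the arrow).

  | ababaaaaba => ababaaba => ababba => abaab => abb
  | ababaa => abab
  | babb
  | aababbb => babbb => bab

aa->; bba->ab; bbb->b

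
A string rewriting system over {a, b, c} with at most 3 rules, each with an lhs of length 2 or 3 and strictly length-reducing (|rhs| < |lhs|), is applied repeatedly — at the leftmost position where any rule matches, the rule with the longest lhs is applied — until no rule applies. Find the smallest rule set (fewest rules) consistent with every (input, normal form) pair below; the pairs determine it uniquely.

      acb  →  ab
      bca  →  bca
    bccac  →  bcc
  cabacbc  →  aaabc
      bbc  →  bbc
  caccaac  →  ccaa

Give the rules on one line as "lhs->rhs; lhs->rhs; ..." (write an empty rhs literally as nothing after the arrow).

  | acb => ab
  | bca
  | bccac => bcc
  | cabacbc => aaacbc => aaabc

ac->a; cab->aa; cac->c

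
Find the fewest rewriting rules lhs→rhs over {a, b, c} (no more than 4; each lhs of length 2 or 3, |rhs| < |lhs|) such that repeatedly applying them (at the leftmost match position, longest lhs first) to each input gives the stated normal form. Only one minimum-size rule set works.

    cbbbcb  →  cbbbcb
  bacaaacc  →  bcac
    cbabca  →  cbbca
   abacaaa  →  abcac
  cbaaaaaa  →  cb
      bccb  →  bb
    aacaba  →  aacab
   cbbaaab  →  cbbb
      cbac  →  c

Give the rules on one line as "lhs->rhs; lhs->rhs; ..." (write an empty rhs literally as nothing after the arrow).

aaa->ac; ba->b; cbc->c; cc->

  | cbbbcb
  | bacaaacc => bcaaacc => bcaccc => bcac
  | cbabca => cbbca
  | abacaaa => abcaaa => abcac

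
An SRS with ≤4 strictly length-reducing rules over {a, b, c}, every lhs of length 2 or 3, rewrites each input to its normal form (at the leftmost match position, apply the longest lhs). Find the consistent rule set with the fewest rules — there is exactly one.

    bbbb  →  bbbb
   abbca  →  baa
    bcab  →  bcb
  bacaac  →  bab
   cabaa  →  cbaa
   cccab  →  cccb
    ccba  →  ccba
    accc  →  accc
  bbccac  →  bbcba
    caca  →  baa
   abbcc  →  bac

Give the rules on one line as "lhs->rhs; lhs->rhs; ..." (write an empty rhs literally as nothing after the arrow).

  | bbbb
  | abbca => caca => baa
  | bcab => bcb
  | bacaac => bacac => baba => bab

aba->ab; abb->ca; ca->c; cac->ba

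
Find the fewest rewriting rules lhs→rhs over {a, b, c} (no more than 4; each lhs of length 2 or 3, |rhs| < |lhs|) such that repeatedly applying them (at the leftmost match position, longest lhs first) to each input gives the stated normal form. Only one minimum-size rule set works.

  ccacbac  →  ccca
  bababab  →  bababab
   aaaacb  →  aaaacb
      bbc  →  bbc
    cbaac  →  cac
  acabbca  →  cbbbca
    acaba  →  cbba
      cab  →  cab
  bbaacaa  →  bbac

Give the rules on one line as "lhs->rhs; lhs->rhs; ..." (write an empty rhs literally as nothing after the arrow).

aca->cb; acc->ca; cba->c

  | ccacbac => ccacc => ccca
  | bababab
  | aaaacb
  | bbc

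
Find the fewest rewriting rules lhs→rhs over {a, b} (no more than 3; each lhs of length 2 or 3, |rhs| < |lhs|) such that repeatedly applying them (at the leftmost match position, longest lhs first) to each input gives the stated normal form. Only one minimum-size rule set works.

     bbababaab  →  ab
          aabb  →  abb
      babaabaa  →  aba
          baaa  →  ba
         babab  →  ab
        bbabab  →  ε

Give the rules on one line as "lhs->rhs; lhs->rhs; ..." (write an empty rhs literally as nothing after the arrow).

  | bbababaab => babaab => aab => ab
  | aabb => abb
  | babaabaa => aabaa => abaa => aba
  | baaa => baa => ba

aa->a; bab->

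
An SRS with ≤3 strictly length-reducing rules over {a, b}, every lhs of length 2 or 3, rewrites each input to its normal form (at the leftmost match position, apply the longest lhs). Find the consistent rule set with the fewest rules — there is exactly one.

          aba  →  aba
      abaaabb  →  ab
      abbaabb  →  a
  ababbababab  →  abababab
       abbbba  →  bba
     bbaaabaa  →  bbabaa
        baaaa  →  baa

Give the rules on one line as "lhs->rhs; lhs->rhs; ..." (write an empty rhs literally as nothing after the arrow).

aaa->a; abb->

  | aba
  | abaaabb => ababb => ab
  | abbaabb => aabb => a
  | ababbababab => abababab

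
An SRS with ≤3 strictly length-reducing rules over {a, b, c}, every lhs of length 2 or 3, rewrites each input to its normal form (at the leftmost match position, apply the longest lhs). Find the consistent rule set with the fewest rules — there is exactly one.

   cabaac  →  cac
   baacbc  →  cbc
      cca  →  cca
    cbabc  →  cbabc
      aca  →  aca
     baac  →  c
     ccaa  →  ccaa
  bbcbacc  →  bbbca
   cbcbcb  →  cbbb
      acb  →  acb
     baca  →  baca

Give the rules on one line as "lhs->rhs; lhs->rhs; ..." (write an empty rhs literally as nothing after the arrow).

acc->ca; baa->; bcb->bb

  | cabaac => cac
  | baacbc => cbc
  | cca
  | cbabc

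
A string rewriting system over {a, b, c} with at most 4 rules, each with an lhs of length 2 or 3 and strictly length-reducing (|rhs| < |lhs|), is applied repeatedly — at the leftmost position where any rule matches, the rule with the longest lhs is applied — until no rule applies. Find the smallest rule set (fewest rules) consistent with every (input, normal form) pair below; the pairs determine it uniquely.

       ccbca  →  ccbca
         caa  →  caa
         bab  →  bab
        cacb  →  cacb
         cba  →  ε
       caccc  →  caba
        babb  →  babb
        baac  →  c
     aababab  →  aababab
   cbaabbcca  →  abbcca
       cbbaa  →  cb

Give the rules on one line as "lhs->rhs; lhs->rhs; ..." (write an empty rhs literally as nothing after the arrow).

baa->; cba->; ccc->ba

  | ccbca
  | caa
  | bab
  | cacb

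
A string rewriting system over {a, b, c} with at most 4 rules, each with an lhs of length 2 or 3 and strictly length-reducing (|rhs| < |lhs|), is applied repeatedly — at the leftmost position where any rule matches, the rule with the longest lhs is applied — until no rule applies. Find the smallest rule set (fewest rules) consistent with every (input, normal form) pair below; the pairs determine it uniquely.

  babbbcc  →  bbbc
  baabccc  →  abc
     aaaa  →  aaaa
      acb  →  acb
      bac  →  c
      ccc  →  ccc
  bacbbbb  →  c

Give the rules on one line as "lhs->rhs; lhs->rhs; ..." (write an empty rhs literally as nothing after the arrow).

  | babbbcc => bbbcc => bbbc
  | baabccc => abccc => abcc => abc
  | aaaa
  | acb

ba->; bcc->bc; cbb->c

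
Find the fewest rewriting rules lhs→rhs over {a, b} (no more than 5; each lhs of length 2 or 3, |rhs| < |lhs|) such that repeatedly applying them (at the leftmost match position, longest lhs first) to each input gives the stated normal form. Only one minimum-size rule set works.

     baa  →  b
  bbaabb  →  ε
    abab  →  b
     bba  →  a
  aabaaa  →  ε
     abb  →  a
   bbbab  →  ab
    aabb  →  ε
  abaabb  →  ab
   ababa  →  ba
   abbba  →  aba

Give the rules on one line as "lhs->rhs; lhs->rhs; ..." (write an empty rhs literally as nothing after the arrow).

aa->; aaa->b; bab->ab; bb->

  | baa => b
  | bbaabb => aabb => bb => ε
  | abab => aab => b
  | bba => a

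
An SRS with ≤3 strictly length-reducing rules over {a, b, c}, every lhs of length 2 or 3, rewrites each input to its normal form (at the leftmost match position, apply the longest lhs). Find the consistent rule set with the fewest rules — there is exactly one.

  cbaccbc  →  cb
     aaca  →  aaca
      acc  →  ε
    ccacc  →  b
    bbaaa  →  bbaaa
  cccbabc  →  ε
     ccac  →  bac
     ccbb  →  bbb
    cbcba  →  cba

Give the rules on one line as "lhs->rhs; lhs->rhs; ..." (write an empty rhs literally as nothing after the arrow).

  | cbaccbc => cbabbc => cbbc => cb
  | aaca
  | acc => ab => ε
  | ccacc => bacc => bab => b

ab->; bc->; cc->b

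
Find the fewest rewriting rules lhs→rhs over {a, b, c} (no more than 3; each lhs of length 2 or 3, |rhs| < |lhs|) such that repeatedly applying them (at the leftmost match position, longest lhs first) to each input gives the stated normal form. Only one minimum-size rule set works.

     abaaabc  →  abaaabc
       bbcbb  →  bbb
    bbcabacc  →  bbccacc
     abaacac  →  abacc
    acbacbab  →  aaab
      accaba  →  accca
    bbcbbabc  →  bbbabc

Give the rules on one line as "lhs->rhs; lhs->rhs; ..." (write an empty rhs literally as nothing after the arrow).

  | abaaabc
  | bbcbb => bbb
  | bbcabacc => bbccacc
  | abaacac => abacc

aca->c; cab->cc; cb->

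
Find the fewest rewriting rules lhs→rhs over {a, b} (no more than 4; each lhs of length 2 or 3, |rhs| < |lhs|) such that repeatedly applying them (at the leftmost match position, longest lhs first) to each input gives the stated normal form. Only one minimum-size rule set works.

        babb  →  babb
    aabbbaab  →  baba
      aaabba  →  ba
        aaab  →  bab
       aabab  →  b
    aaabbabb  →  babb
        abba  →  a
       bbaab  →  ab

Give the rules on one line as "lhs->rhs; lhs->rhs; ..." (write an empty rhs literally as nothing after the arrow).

  | babb
  | aabbbaab => bbbbaab => babaab => babbb => baba
  | aaabba => babba => ba
  | aaab => bab

aa->b; bba->; bbb->ba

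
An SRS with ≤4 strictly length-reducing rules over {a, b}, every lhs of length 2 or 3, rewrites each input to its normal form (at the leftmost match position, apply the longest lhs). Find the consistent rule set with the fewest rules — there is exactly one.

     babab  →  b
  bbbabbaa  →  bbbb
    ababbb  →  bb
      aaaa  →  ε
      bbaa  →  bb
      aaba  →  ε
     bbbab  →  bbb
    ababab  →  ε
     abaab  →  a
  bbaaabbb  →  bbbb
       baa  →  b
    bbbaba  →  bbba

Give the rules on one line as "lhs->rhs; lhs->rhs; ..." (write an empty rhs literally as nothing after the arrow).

aa->; aab->a; ab->

  | babab => bab => b
  | bbbabbaa => bbbbaa => bbbb
  | ababbb => abbb => bb
  | aaaa => aa => ε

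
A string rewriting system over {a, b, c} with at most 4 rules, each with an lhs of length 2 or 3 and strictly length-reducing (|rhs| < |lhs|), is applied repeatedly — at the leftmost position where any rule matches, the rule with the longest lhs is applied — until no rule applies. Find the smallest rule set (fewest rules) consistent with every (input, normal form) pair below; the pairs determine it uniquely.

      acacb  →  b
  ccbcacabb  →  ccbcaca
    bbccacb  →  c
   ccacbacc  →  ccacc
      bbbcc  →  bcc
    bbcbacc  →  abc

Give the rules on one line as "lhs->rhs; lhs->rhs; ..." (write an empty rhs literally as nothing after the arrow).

acb->bb; bac->ab; bb->; bbc->

  | acacb => acbb => bbb => b
  | ccbcacabb => ccbcaca
  | bbccacb => cacb => cbb => c
  | ccacbacc => ccbbacc => ccacc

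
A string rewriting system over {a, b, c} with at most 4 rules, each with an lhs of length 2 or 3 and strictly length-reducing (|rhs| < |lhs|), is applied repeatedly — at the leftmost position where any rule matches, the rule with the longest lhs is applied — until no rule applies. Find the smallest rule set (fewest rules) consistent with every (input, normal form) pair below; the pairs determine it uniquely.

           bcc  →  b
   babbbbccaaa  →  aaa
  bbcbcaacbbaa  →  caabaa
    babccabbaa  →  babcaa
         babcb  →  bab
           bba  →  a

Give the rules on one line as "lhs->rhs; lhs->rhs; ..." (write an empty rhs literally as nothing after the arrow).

  | bcc => b
  | babbbbccaaa => bcbbccaaa => bbccaaa => ccaaa => aaa
  | bbcbcaacbbaa => cbcaacbbaa => caacbbaa => caabaa
  | babccabbaa => bababbaa => babcaa

abb->c; bb->; cb->; cc->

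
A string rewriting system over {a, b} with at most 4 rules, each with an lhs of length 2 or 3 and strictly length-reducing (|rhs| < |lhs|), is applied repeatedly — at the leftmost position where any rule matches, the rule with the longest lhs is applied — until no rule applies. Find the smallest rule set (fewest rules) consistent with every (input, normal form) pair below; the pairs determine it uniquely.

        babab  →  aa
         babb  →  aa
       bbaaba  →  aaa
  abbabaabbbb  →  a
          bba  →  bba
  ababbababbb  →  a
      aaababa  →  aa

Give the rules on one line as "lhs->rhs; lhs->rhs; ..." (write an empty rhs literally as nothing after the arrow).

  | babab => bbab => bbb => aa
  | babb => bbb => aa
  | bbaaba => bbaba => bbba => aaa
  | abbabaabbbb => ababaabbbb => aabaabbbb => abaabbbb => aaabbbb => aabbbb => abbbb => abbb => abb => ab => a

aab->ab; ab->a; bab->bb; bbb->aa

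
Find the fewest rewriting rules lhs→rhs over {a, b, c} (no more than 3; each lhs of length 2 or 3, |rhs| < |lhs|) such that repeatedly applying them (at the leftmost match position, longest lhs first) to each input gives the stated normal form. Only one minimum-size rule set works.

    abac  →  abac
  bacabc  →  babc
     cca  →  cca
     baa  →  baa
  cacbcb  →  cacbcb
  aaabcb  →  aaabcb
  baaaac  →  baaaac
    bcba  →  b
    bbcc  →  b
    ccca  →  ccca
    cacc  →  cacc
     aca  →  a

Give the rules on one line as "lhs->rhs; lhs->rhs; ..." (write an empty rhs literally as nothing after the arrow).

aca->a; bcc->; cba->

  | abac
  | bacabc => babc
  | cca
  | baa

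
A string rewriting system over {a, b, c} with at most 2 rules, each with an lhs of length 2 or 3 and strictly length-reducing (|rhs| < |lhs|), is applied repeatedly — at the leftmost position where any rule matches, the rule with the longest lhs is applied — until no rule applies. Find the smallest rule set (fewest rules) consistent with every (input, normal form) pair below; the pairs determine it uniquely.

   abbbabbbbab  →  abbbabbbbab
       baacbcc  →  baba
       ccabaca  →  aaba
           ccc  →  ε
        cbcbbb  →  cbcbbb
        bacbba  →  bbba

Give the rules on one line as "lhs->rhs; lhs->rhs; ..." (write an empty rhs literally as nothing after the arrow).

ac->; cc->a

  | abbbabbbbab
  | baacbcc => babcc => baba
  | ccabaca => aabaca => aaba
  | ccc => ac => ε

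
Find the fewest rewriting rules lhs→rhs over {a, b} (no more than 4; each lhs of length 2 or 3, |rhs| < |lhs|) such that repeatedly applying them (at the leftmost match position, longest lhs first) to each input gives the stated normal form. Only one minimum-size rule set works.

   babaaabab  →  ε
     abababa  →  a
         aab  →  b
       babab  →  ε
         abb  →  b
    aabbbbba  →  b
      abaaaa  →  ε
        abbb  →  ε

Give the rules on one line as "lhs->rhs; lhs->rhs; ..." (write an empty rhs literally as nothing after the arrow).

aa->; ab->; ba->b; bb->

  | babaaabab => bbaaabab => aaabab => abab => ab => ε
  | abababa => ababa => aba => a
  | aab => b
  | babab => bbab => ab => ε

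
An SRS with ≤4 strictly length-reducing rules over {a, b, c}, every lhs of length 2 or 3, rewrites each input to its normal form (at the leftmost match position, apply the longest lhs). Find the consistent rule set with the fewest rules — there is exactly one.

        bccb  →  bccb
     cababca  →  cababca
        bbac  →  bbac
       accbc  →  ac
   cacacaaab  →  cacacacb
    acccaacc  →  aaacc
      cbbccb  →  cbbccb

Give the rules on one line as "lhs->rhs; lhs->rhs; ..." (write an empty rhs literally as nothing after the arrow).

aab->cb; cbc->; ccc->

  | bccb
  | cababca
  | bbac
  | accbc => ac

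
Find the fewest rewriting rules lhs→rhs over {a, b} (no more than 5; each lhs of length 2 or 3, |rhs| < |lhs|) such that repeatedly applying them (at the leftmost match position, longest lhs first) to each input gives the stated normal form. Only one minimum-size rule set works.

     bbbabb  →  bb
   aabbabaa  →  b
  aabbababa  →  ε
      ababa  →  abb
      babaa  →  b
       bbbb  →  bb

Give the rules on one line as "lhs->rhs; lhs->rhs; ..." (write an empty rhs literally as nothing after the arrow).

aab->; ba->b; baa->; bbb->ba

  | bbbabb => baabb => bb
  | aabbabaa => babaa => bbaa => b
  | aabbababa => bababa => bbaba => bbba => baa => ε
  | ababa => abba => abb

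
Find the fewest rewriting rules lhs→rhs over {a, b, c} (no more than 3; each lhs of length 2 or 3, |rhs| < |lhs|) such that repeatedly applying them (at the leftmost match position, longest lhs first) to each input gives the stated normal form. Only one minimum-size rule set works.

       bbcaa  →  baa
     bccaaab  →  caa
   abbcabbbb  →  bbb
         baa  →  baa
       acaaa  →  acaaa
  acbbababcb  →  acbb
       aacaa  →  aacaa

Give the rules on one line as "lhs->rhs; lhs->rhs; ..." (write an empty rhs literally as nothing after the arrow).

  | bbcaa => baa
  | bccaaab => caaab => caa
  | abbcabbbb => bcabbbb => abbbb => bbb
  | baa

ab->; bc->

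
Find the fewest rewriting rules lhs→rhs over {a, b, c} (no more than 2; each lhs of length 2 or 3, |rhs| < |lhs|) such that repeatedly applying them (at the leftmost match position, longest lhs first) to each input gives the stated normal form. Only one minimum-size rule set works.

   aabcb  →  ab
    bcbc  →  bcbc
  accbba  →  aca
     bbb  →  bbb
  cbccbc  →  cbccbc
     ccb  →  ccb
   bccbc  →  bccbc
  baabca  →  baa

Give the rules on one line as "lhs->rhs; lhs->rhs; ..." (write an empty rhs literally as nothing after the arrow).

  | aabcb => ab
  | bcbc
  | accbba => aca
  | bbb

abc->; cbb->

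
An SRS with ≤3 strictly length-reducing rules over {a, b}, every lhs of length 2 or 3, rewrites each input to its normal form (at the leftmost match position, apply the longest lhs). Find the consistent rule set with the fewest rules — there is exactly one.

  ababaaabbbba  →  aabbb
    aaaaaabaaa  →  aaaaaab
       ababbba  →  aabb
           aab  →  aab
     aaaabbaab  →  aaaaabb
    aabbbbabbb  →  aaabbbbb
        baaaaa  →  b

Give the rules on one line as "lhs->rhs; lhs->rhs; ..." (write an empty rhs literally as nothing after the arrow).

ba->b; bba->ab

  | ababaaabbbba => abbaaabbbba => aabaabbbba => aababbbba => aabbbbba => aabbbab => aababb => aabbb
  | aaaaaabaaa => aaaaaabaa => aaaaaaba => aaaaaab
  | ababbba => abbbba => abbab => aabb
  | aab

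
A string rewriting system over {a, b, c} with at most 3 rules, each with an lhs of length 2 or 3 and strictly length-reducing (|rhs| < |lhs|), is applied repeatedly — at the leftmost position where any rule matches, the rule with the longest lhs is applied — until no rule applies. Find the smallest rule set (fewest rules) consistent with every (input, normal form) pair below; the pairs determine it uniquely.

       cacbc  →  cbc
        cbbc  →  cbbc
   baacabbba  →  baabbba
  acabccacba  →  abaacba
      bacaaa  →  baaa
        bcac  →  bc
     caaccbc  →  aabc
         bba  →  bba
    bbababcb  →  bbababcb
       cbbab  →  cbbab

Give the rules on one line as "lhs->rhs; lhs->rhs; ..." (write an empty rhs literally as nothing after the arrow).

ca->; cc->a

  | cacbc => cbc
  | cbbc
  | baacabbba => baabbba
  | acabccacba => abccacba => abaacba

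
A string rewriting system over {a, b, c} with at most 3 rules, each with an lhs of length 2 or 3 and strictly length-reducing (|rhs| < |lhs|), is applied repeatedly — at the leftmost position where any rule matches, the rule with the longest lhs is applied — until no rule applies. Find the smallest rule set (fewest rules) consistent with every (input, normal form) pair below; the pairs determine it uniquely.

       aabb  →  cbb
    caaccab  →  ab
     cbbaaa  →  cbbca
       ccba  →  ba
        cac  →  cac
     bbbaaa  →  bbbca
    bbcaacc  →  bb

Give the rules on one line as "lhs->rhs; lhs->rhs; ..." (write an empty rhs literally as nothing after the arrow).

aa->c; cc->

  | aabb => cbb
  | caaccab => ccccab => ccab => ab
  | cbbaaa => cbbca
  | ccba => ba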